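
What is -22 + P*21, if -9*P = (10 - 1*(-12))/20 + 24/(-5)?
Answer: -401/30 ≈ -13.367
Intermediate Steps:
P = 37/90 (P = -((10 - 1*(-12))/20 + 24/(-5))/9 = -((10 + 12)*(1/20) + 24*(-⅕))/9 = -(22*(1/20) - 24/5)/9 = -(11/10 - 24/5)/9 = -⅑*(-37/10) = 37/90 ≈ 0.41111)
-22 + P*21 = -22 + (37/90)*21 = -22 + 259/30 = -401/30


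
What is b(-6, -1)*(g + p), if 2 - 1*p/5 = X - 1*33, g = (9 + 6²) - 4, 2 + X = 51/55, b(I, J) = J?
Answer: -2435/11 ≈ -221.36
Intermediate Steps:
X = -59/55 (X = -2 + 51/55 = -59/55 ≈ -1.0727)
g = 41 (g = (9 + 36) - 4 = 45 - 4 = 41)
p = 1984/11 (p = 10 - 5*(-59/55 - 1*33) = 10 - 5*(-59/55 - 33) = 10 - 5*(-1874/55) = 10 + 1874/11 = 1984/11 ≈ 180.36)
b(-6, -1)*(g + p) = -(41 + 1984/11) = -1*2435/11 = -2435/11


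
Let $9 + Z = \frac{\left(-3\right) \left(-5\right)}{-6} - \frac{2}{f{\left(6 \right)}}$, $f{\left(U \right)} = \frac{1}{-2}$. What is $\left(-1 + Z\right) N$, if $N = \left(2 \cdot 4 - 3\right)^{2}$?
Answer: $- \frac{425}{2} \approx -212.5$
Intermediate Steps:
$f{\left(U \right)} = - \frac{1}{2}$
$Z = - \frac{15}{2}$ ($Z = -9 + \left(\frac{\left(-3\right) \left(-5\right)}{-6} - \frac{2}{- \frac{1}{2}}\right) = -9 + \left(15 \left(- \frac{1}{6}\right) - -4\right) = -9 + \left(- \frac{5}{2} + 4\right) = -9 + \frac{3}{2} = - \frac{15}{2} \approx -7.5$)
$N = 25$ ($N = \left(8 - 3\right)^{2} = 5^{2} = 25$)
$\left(-1 + Z\right) N = \left(-1 - \frac{15}{2}\right) 25 = \left(- \frac{17}{2}\right) 25 = - \frac{425}{2}$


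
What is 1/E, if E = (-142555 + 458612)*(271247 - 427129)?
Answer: -1/49267597274 ≈ -2.0297e-11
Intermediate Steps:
E = -49267597274 (E = 316057*(-155882) = -49267597274)
1/E = 1/(-49267597274) = -1/49267597274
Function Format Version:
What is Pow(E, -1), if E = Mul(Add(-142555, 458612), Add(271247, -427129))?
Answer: Rational(-1, 49267597274) ≈ -2.0297e-11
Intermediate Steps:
E = -49267597274 (E = Mul(316057, -155882) = -49267597274)
Pow(E, -1) = Pow(-49267597274, -1) = Rational(-1, 49267597274)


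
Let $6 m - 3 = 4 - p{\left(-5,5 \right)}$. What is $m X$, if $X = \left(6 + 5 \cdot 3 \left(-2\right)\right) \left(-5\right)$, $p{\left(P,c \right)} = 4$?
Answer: $60$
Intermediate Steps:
$m = \frac{1}{2}$ ($m = \frac{1}{2} + \frac{4 - 4}{6} = \frac{1}{2} + \frac{1}{6} \cdot 0 = \frac{1}{2} + 0 = \frac{1}{2} \approx 0.5$)
$X = 120$ ($X = \left(6 + 15 \left(-2\right)\right) \left(-5\right) = \left(6 - 30\right) \left(-5\right) = \left(-24\right) \left(-5\right) = 120$)
$m X = \frac{1}{2} \cdot 120 = 60$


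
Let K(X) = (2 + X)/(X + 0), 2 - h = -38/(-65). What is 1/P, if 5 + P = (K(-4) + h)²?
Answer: -16900/22499 ≈ -0.75114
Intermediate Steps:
h = 92/65 (h = 2 - (-38)/(-65) = 2 - (-38)*(-1)/65 = 2 - 1*38/65 = 2 - 38/65 = 92/65 ≈ 1.4154)
K(X) = (2 + X)/X
P = -22499/16900 (P = -5 + ((2 - 4)/(-4) + 92/65)² = -5 + (-¼*(-2) + 92/65)² = -5 + (½ + 92/65)² = -5 + (249/130)² = -5 + 62001/16900 = -22499/16900 ≈ -1.3313)
1/P = 1/(-22499/16900) = -16900/22499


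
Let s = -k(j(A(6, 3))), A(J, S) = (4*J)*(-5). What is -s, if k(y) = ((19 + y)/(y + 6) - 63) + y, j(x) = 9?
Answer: -782/15 ≈ -52.133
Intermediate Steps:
A(J, S) = -20*J
k(y) = -63 + y + (19 + y)/(6 + y) (k(y) = ((19 + y)/(6 + y) - 63) + y = (-63 + (19 + y)/(6 + y)) + y = -63 + y + (19 + y)/(6 + y))
s = 782/15 (s = -(-359 + 9² - 56*9)/(6 + 9) = -(-359 + 81 - 504)/15 = -(-782)/15 = -1*(-782/15) = 782/15 ≈ 52.133)
-s = -1*782/15 = -782/15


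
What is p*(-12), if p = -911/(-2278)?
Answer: -5466/1139 ≈ -4.7990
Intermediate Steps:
p = 911/2278 (p = -911*(-1/2278) = 911/2278 ≈ 0.39991)
p*(-12) = (911/2278)*(-12) = -5466/1139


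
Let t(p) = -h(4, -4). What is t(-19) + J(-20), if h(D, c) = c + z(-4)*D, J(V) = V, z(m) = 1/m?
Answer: -15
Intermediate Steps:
h(D, c) = c - D/4 (h(D, c) = c + D/(-4) = c - D/4)
t(p) = 5 (t(p) = -(-4 - 1/4*4) = -(-4 - 1) = -1*(-5) = 5)
t(-19) + J(-20) = 5 - 20 = -15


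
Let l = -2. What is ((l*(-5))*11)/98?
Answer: 55/49 ≈ 1.1224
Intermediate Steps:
((l*(-5))*11)/98 = (-2*(-5)*11)/98 = (10*11)/98 = (1/98)*110 = 55/49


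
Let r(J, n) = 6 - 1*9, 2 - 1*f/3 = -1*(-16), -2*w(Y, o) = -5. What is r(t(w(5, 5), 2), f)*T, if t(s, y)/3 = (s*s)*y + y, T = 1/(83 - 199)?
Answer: 3/116 ≈ 0.025862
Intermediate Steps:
w(Y, o) = 5/2 (w(Y, o) = -1/2*(-5) = 5/2)
T = -1/116 (T = 1/(-116) = -1/116 ≈ -0.0086207)
t(s, y) = 3*y + 3*y*s**2 (t(s, y) = 3*((s*s)*y + y) = 3*(s**2*y + y) = 3*(y*s**2 + y) = 3*(y + y*s**2) = 3*y + 3*y*s**2)
f = -42 (f = 6 - (-3)*(-16) = 6 - 3*16 = 6 - 48 = -42)
r(J, n) = -3 (r(J, n) = 6 - 9 = -3)
r(t(w(5, 5), 2), f)*T = -3*(-1/116) = 3/116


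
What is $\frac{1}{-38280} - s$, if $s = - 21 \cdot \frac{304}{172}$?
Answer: $\frac{61094837}{1646040} \approx 37.116$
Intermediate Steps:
$s = - \frac{1596}{43}$ ($s = - 21 \cdot 304 \cdot \frac{1}{172} = \left(-21\right) \frac{76}{43} = - \frac{1596}{43} \approx -37.116$)
$\frac{1}{-38280} - s = \frac{1}{-38280} - - \frac{1596}{43} = - \frac{1}{38280} + \frac{1596}{43} = \frac{61094837}{1646040}$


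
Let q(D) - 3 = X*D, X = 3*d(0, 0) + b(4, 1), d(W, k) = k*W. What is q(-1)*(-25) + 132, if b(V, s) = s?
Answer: 82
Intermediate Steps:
d(W, k) = W*k
X = 1 (X = 3*(0*0) + 1 = 3*0 + 1 = 0 + 1 = 1)
q(D) = 3 + D (q(D) = 3 + 1*D = 3 + D)
q(-1)*(-25) + 132 = (3 - 1)*(-25) + 132 = 2*(-25) + 132 = -50 + 132 = 82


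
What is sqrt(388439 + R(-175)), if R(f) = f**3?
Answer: 2*I*sqrt(1242734) ≈ 2229.6*I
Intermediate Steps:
sqrt(388439 + R(-175)) = sqrt(388439 + (-175)**3) = sqrt(388439 - 5359375) = sqrt(-4970936) = 2*I*sqrt(1242734)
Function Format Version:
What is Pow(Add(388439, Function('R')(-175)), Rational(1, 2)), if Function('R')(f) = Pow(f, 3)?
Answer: Mul(2, I, Pow(1242734, Rational(1, 2))) ≈ Mul(2229.6, I)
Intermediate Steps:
Pow(Add(388439, Function('R')(-175)), Rational(1, 2)) = Pow(Add(388439, Pow(-175, 3)), Rational(1, 2)) = Pow(Add(388439, -5359375), Rational(1, 2)) = Pow(-4970936, Rational(1, 2)) = Mul(2, I, Pow(1242734, Rational(1, 2)))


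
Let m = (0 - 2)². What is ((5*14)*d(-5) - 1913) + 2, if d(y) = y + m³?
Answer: 2219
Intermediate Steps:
m = 4 (m = (-2)² = 4)
d(y) = 64 + y (d(y) = y + 4³ = y + 64 = 64 + y)
((5*14)*d(-5) - 1913) + 2 = ((5*14)*(64 - 5) - 1913) + 2 = (70*59 - 1913) + 2 = (4130 - 1913) + 2 = 2217 + 2 = 2219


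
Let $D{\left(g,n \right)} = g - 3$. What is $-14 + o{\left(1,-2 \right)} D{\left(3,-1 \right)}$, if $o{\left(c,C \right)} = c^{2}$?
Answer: $-14$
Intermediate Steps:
$D{\left(g,n \right)} = -3 + g$ ($D{\left(g,n \right)} = g - 3 = -3 + g$)
$-14 + o{\left(1,-2 \right)} D{\left(3,-1 \right)} = -14 + 1^{2} \left(-3 + 3\right) = -14 + 1 \cdot 0 = -14 + 0 = -14$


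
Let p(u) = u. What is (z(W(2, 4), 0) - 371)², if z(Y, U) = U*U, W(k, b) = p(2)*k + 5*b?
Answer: 137641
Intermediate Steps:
W(k, b) = 2*k + 5*b
z(Y, U) = U²
(z(W(2, 4), 0) - 371)² = (0² - 371)² = (0 - 371)² = (-371)² = 137641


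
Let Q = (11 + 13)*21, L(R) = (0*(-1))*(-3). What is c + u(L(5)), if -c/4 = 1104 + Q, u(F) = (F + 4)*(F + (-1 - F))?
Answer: -6436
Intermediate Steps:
L(R) = 0 (L(R) = 0*(-3) = 0)
Q = 504 (Q = 24*21 = 504)
u(F) = -4 - F (u(F) = (4 + F)*(-1) = -4 - F)
c = -6432 (c = -4*(1104 + 504) = -4*1608 = -6432)
c + u(L(5)) = -6432 + (-4 - 1*0) = -6432 + (-4 + 0) = -6432 - 4 = -6436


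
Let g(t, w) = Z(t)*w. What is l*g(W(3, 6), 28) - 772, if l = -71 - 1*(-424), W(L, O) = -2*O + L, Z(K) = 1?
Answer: 9112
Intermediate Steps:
W(L, O) = L - 2*O
l = 353 (l = -71 + 424 = 353)
g(t, w) = w (g(t, w) = 1*w = w)
l*g(W(3, 6), 28) - 772 = 353*28 - 772 = 9884 - 772 = 9112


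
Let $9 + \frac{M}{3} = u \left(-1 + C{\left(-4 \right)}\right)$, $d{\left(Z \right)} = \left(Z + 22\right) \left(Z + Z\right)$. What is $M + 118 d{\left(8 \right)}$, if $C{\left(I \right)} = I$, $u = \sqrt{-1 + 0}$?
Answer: $56613 - 15 i \approx 56613.0 - 15.0 i$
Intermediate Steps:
$d{\left(Z \right)} = 2 Z \left(22 + Z\right)$ ($d{\left(Z \right)} = \left(22 + Z\right) 2 Z = 2 Z \left(22 + Z\right)$)
$u = i$ ($u = \sqrt{-1} = i \approx 1.0 i$)
$M = -27 - 15 i$ ($M = -27 + 3 i \left(-1 - 4\right) = -27 + 3 i \left(-5\right) = -27 + 3 \left(- 5 i\right) = -27 - 15 i \approx -27.0 - 15.0 i$)
$M + 118 d{\left(8 \right)} = \left(-27 - 15 i\right) + 118 \cdot 2 \cdot 8 \left(22 + 8\right) = \left(-27 - 15 i\right) + 118 \cdot 2 \cdot 8 \cdot 30 = \left(-27 - 15 i\right) + 118 \cdot 480 = \left(-27 - 15 i\right) + 56640 = 56613 - 15 i$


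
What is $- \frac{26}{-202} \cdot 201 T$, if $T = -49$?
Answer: $- \frac{128037}{101} \approx -1267.7$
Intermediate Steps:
$- \frac{26}{-202} \cdot 201 T = - \frac{26}{-202} \cdot 201 \left(-49\right) = \left(-26\right) \left(- \frac{1}{202}\right) 201 \left(-49\right) = \frac{13}{101} \cdot 201 \left(-49\right) = \frac{2613}{101} \left(-49\right) = - \frac{128037}{101}$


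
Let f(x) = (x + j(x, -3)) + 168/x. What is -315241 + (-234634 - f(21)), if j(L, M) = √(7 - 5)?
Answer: -549904 - √2 ≈ -5.4991e+5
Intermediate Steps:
j(L, M) = √2
f(x) = x + √2 + 168/x (f(x) = (x + √2) + 168/x = x + √2 + 168/x)
-315241 + (-234634 - f(21)) = -315241 + (-234634 - (21 + √2 + 168/21)) = -315241 + (-234634 - (21 + √2 + 168*(1/21))) = -315241 + (-234634 - (21 + √2 + 8)) = -315241 + (-234634 - (29 + √2)) = -315241 + (-234634 + (-29 - √2)) = -315241 + (-234663 - √2) = -549904 - √2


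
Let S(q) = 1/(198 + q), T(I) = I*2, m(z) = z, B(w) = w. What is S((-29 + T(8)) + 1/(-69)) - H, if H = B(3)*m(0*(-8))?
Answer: 69/12764 ≈ 0.0054058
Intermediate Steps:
T(I) = 2*I
H = 0 (H = 3*(0*(-8)) = 3*0 = 0)
S((-29 + T(8)) + 1/(-69)) - H = 1/(198 + ((-29 + 2*8) + 1/(-69))) - 1*0 = 1/(198 + ((-29 + 16) - 1/69)) + 0 = 1/(198 + (-13 - 1/69)) + 0 = 1/(198 - 898/69) + 0 = 1/(12764/69) + 0 = 69/12764 + 0 = 69/12764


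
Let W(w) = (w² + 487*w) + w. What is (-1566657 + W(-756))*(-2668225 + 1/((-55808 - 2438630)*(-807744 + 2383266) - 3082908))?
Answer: 4767917062050074179964883/1310015009848 ≈ 3.6396e+12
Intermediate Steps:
W(w) = w² + 488*w
(-1566657 + W(-756))*(-2668225 + 1/((-55808 - 2438630)*(-807744 + 2383266) - 3082908)) = (-1566657 - 756*(488 - 756))*(-2668225 + 1/((-55808 - 2438630)*(-807744 + 2383266) - 3082908)) = (-1566657 - 756*(-268))*(-2668225 + 1/(-2494438*1575522 - 3082908)) = (-1566657 + 202608)*(-2668225 + 1/(-3930041946636 - 3082908)) = -1364049*(-2668225 + 1/(-3930045029544)) = -1364049*(-2668225 - 1/3930045029544) = -1364049*(-10486244398955039401/3930045029544) = 4767917062050074179964883/1310015009848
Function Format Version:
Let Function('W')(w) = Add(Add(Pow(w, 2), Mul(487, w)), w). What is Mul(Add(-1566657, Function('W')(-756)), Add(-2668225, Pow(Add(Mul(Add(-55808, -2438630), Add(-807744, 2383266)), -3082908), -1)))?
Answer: Rational(4767917062050074179964883, 1310015009848) ≈ 3.6396e+12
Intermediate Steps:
Function('W')(w) = Add(Pow(w, 2), Mul(488, w))
Mul(Add(-1566657, Function('W')(-756)), Add(-2668225, Pow(Add(Mul(Add(-55808, -2438630), Add(-807744, 2383266)), -3082908), -1))) = Mul(Add(-1566657, Mul(-756, Add(488, -756))), Add(-2668225, Pow(Add(Mul(Add(-55808, -2438630), Add(-807744, 2383266)), -3082908), -1))) = Mul(Add(-1566657, Mul(-756, -268)), Add(-2668225, Pow(Add(Mul(-2494438, 1575522), -3082908), -1))) = Mul(Add(-1566657, 202608), Add(-2668225, Pow(Add(-3930041946636, -3082908), -1))) = Mul(-1364049, Add(-2668225, Pow(-3930045029544, -1))) = Mul(-1364049, Add(-2668225, Rational(-1, 3930045029544))) = Mul(-1364049, Rational(-10486244398955039401, 3930045029544)) = Rational(4767917062050074179964883, 1310015009848)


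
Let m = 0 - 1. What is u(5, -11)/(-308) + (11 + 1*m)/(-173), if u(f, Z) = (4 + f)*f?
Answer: -10865/53284 ≈ -0.20391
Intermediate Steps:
m = -1
u(f, Z) = f*(4 + f)
u(5, -11)/(-308) + (11 + 1*m)/(-173) = (5*(4 + 5))/(-308) + (11 + 1*(-1))/(-173) = (5*9)*(-1/308) + (11 - 1)*(-1/173) = 45*(-1/308) + 10*(-1/173) = -45/308 - 10/173 = -10865/53284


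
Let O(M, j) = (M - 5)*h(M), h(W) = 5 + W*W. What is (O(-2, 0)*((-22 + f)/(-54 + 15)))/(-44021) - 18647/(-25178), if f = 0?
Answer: 10682806867/14408689594 ≈ 0.74141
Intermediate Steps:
h(W) = 5 + W²
O(M, j) = (-5 + M)*(5 + M²) (O(M, j) = (M - 5)*(5 + M²) = (-5 + M)*(5 + M²))
(O(-2, 0)*((-22 + f)/(-54 + 15)))/(-44021) - 18647/(-25178) = (((-5 - 2)*(5 + (-2)²))*((-22 + 0)/(-54 + 15)))/(-44021) - 18647/(-25178) = ((-7*(5 + 4))*(-22/(-39)))*(-1/44021) - 18647*(-1/25178) = ((-7*9)*(-22*(-1/39)))*(-1/44021) + 18647/25178 = -63*22/39*(-1/44021) + 18647/25178 = -462/13*(-1/44021) + 18647/25178 = 462/572273 + 18647/25178 = 10682806867/14408689594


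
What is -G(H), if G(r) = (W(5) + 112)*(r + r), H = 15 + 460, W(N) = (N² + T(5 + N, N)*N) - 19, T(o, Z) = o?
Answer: -159600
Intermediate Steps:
W(N) = -19 + N² + N*(5 + N) (W(N) = (N² + (5 + N)*N) - 19 = (N² + N*(5 + N)) - 19 = -19 + N² + N*(5 + N))
H = 475
G(r) = 336*r (G(r) = ((-19 + 5² + 5*(5 + 5)) + 112)*(r + r) = ((-19 + 25 + 5*10) + 112)*(2*r) = ((-19 + 25 + 50) + 112)*(2*r) = (56 + 112)*(2*r) = 168*(2*r) = 336*r)
-G(H) = -336*475 = -1*159600 = -159600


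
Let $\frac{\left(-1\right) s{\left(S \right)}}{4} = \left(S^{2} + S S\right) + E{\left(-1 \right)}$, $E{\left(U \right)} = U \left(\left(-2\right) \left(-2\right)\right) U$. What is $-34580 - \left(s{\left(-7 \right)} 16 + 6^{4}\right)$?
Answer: $-29348$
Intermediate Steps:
$E{\left(U \right)} = 4 U^{2}$ ($E{\left(U \right)} = U 4 U = 4 U U = 4 U^{2}$)
$s{\left(S \right)} = -16 - 8 S^{2}$ ($s{\left(S \right)} = - 4 \left(\left(S^{2} + S S\right) + 4 \left(-1\right)^{2}\right) = - 4 \left(\left(S^{2} + S^{2}\right) + 4 \cdot 1\right) = - 4 \left(2 S^{2} + 4\right) = - 4 \left(4 + 2 S^{2}\right) = -16 - 8 S^{2}$)
$-34580 - \left(s{\left(-7 \right)} 16 + 6^{4}\right) = -34580 - \left(\left(-16 - 8 \left(-7\right)^{2}\right) 16 + 6^{4}\right) = -34580 - \left(\left(-16 - 392\right) 16 + 1296\right) = -34580 - \left(\left(-408\right) 16 + 1296\right) = -34580 - \left(-6528 + 1296\right) = -34580 - -5232 = -34580 + 5232 = -29348$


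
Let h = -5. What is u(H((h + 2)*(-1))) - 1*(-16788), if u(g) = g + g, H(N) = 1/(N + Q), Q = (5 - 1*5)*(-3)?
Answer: 50366/3 ≈ 16789.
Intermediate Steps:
Q = 0 (Q = (5 - 5)*(-3) = 0*(-3) = 0)
H(N) = 1/N (H(N) = 1/(N + 0) = 1/N)
u(g) = 2*g
u(H((h + 2)*(-1))) - 1*(-16788) = 2/(((-5 + 2)*(-1))) - 1*(-16788) = 2/((-3*(-1))) + 16788 = 2/3 + 16788 = 2*(⅓) + 16788 = ⅔ + 16788 = 50366/3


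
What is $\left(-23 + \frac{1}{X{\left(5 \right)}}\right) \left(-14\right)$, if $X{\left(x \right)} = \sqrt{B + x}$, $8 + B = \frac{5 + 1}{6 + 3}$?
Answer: $322 + 2 i \sqrt{21} \approx 322.0 + 9.1651 i$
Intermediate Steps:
$B = - \frac{22}{3}$ ($B = -8 + \frac{5 + 1}{6 + 3} = -8 + \frac{6}{9} = -8 + 6 \cdot \frac{1}{9} = -8 + \frac{2}{3} = - \frac{22}{3} \approx -7.3333$)
$X{\left(x \right)} = \sqrt{- \frac{22}{3} + x}$
$\left(-23 + \frac{1}{X{\left(5 \right)}}\right) \left(-14\right) = \left(-23 + \frac{1}{\frac{1}{3} \sqrt{-66 + 9 \cdot 5}}\right) \left(-14\right) = \left(-23 + \frac{1}{\frac{1}{3} \sqrt{-66 + 45}}\right) \left(-14\right) = \left(-23 + \frac{1}{\frac{1}{3} \sqrt{-21}}\right) \left(-14\right) = \left(-23 + \frac{1}{\frac{1}{3} i \sqrt{21}}\right) \left(-14\right) = \left(-23 - \frac{i \sqrt{21}}{7}\right) \left(-14\right) = 322 + 2 i \sqrt{21}$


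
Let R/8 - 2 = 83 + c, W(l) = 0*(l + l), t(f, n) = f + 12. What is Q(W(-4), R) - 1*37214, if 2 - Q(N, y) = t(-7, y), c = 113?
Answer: -37217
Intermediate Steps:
t(f, n) = 12 + f
W(l) = 0 (W(l) = 0*(2*l) = 0)
R = 1584 (R = 16 + 8*(83 + 113) = 16 + 8*196 = 16 + 1568 = 1584)
Q(N, y) = -3 (Q(N, y) = 2 - (12 - 7) = 2 - 1*5 = 2 - 5 = -3)
Q(W(-4), R) - 1*37214 = -3 - 1*37214 = -3 - 37214 = -37217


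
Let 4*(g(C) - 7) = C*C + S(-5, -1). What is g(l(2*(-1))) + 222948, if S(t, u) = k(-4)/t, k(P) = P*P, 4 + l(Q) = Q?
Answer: 1114816/5 ≈ 2.2296e+5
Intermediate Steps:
l(Q) = -4 + Q
k(P) = P²
S(t, u) = 16/t (S(t, u) = (-4)²/t = 16/t)
g(C) = 31/5 + C²/4 (g(C) = 7 + (C*C + 16/(-5))/4 = 7 + (C² + 16*(-⅕))/4 = 7 + (C² - 16/5)/4 = 7 + (-16/5 + C²)/4 = 7 + (-⅘ + C²/4) = 31/5 + C²/4)
g(l(2*(-1))) + 222948 = (31/5 + (-4 + 2*(-1))²/4) + 222948 = (31/5 + (-4 - 2)²/4) + 222948 = (31/5 + (¼)*(-6)²) + 222948 = (31/5 + (¼)*36) + 222948 = (31/5 + 9) + 222948 = 76/5 + 222948 = 1114816/5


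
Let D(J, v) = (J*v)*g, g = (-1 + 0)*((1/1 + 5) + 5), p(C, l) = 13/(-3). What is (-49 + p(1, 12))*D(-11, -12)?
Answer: 77440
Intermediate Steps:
p(C, l) = -13/3 (p(C, l) = 13*(-1/3) = -13/3)
g = -11 (g = -((1 + 5) + 5) = -(6 + 5) = -1*11 = -11)
D(J, v) = -11*J*v (D(J, v) = (J*v)*(-11) = -11*J*v)
(-49 + p(1, 12))*D(-11, -12) = (-49 - 13/3)*(-11*(-11)*(-12)) = -160/3*(-1452) = 77440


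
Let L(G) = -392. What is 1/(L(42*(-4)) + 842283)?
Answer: 1/841891 ≈ 1.1878e-6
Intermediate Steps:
1/(L(42*(-4)) + 842283) = 1/(-392 + 842283) = 1/841891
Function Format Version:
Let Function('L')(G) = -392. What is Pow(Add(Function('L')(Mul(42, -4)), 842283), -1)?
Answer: Rational(1, 841891) ≈ 1.1878e-6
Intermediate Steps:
Pow(Add(Function('L')(Mul(42, -4)), 842283), -1) = Pow(Add(-392, 842283), -1) = Pow(841891, -1) = Rational(1, 841891)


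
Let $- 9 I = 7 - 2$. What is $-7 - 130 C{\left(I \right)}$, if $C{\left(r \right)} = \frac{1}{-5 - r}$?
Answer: $\frac{89}{4} \approx 22.25$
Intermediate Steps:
$I = - \frac{5}{9}$ ($I = - \frac{7 - 2}{9} = \left(- \frac{1}{9}\right) 5 = - \frac{5}{9} \approx -0.55556$)
$-7 - 130 C{\left(I \right)} = -7 - 130 \left(- \frac{1}{5 - \frac{5}{9}}\right) = -7 - 130 \left(- \frac{1}{\frac{40}{9}}\right) = -7 - 130 \left(\left(-1\right) \frac{9}{40}\right) = -7 - - \frac{117}{4} = -7 + \frac{117}{4} = \frac{89}{4}$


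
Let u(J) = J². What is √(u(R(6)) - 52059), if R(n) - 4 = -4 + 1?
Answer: I*√52058 ≈ 228.16*I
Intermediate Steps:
R(n) = 1 (R(n) = 4 + (-4 + 1) = 4 - 3 = 1)
√(u(R(6)) - 52059) = √(1² - 52059) = √(1 - 52059) = √(-52058) = I*√52058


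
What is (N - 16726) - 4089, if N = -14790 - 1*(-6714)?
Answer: -28891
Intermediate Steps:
N = -8076 (N = -14790 + 6714 = -8076)
(N - 16726) - 4089 = (-8076 - 16726) - 4089 = -24802 - 4089 = -28891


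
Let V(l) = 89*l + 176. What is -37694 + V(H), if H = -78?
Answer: -44460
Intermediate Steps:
V(l) = 176 + 89*l
-37694 + V(H) = -37694 + (176 + 89*(-78)) = -37694 + (176 - 6942) = -37694 - 6766 = -44460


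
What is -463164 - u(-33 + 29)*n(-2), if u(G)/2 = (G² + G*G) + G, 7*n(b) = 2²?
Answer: -463196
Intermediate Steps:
n(b) = 4/7 (n(b) = (⅐)*2² = (⅐)*4 = 4/7)
u(G) = 2*G + 4*G² (u(G) = 2*((G² + G*G) + G) = 2*((G² + G²) + G) = 2*(2*G² + G) = 2*(G + 2*G²) = 2*G + 4*G²)
-463164 - u(-33 + 29)*n(-2) = -463164 - 2*(-33 + 29)*(1 + 2*(-33 + 29))*4/7 = -463164 - 2*(-4)*(1 + 2*(-4))*4/7 = -463164 - 2*(-4)*(1 - 8)*4/7 = -463164 - 2*(-4)*(-7)*4/7 = -463164 - 56*4/7 = -463164 - 1*32 = -463164 - 32 = -463196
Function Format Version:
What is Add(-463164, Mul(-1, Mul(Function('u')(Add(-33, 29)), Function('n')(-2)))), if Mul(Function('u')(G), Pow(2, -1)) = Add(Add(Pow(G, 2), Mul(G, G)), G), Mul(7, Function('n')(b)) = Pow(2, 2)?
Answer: -463196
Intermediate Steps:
Function('n')(b) = Rational(4, 7) (Function('n')(b) = Mul(Rational(1, 7), Pow(2, 2)) = Mul(Rational(1, 7), 4) = Rational(4, 7))
Function('u')(G) = Add(Mul(2, G), Mul(4, Pow(G, 2))) (Function('u')(G) = Mul(2, Add(Add(Pow(G, 2), Mul(G, G)), G)) = Mul(2, Add(Add(Pow(G, 2), Pow(G, 2)), G)) = Mul(2, Add(Mul(2, Pow(G, 2)), G)) = Mul(2, Add(G, Mul(2, Pow(G, 2)))) = Add(Mul(2, G), Mul(4, Pow(G, 2))))
Add(-463164, Mul(-1, Mul(Function('u')(Add(-33, 29)), Function('n')(-2)))) = Add(-463164, Mul(-1, Mul(Mul(2, Add(-33, 29), Add(1, Mul(2, Add(-33, 29)))), Rational(4, 7)))) = Add(-463164, Mul(-1, Mul(Mul(2, -4, Add(1, Mul(2, -4))), Rational(4, 7)))) = Add(-463164, Mul(-1, Mul(Mul(2, -4, Add(1, -8)), Rational(4, 7)))) = Add(-463164, Mul(-1, Mul(Mul(2, -4, -7), Rational(4, 7)))) = Add(-463164, Mul(-1, Mul(56, Rational(4, 7)))) = Add(-463164, Mul(-1, 32)) = Add(-463164, -32) = -463196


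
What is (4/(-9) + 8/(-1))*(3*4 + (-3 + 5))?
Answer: -1064/9 ≈ -118.22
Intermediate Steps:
(4/(-9) + 8/(-1))*(3*4 + (-3 + 5)) = (4*(-⅑) + 8*(-1))*(12 + 2) = (-4/9 - 8)*14 = -76/9*14 = -1064/9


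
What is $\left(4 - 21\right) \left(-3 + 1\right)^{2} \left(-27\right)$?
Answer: $1836$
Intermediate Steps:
$\left(4 - 21\right) \left(-3 + 1\right)^{2} \left(-27\right) = \left(4 - 21\right) \left(-2\right)^{2} \left(-27\right) = \left(-17\right) 4 \left(-27\right) = \left(-68\right) \left(-27\right) = 1836$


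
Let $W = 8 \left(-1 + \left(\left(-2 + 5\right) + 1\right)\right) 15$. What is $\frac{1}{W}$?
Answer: $\frac{1}{360} \approx 0.0027778$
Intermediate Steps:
$W = 360$ ($W = 8 \left(-1 + \left(3 + 1\right)\right) 15 = 8 \left(-1 + 4\right) 15 = 8 \cdot 3 \cdot 15 = 24 \cdot 15 = 360$)
$\frac{1}{W} = \frac{1}{360}$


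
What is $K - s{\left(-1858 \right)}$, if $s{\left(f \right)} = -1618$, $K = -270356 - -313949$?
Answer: $45211$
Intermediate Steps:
$K = 43593$ ($K = -270356 + 313949 = 43593$)
$K - s{\left(-1858 \right)} = 43593 - -1618 = 43593 + 1618 = 45211$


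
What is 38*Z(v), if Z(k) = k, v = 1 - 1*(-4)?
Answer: 190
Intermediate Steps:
v = 5 (v = 1 + 4 = 5)
38*Z(v) = 38*5 = 190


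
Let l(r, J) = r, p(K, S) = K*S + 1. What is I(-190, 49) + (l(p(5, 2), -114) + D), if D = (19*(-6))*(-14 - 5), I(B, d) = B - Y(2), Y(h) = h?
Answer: 1985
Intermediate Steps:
p(K, S) = 1 + K*S
I(B, d) = -2 + B (I(B, d) = B - 1*2 = B - 2 = -2 + B)
D = 2166 (D = -114*(-19) = 2166)
I(-190, 49) + (l(p(5, 2), -114) + D) = (-2 - 190) + ((1 + 5*2) + 2166) = -192 + ((1 + 10) + 2166) = -192 + (11 + 2166) = -192 + 2177 = 1985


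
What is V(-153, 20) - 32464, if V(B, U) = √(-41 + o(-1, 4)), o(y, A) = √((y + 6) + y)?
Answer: -32464 + I*√39 ≈ -32464.0 + 6.245*I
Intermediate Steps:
o(y, A) = √(6 + 2*y) (o(y, A) = √((6 + y) + y) = √(6 + 2*y))
V(B, U) = I*√39 (V(B, U) = √(-41 + √(6 + 2*(-1))) = √(-41 + √(6 - 2)) = √(-41 + √4) = √(-41 + 2) = √(-39) = I*√39)
V(-153, 20) - 32464 = I*√39 - 32464 = -32464 + I*√39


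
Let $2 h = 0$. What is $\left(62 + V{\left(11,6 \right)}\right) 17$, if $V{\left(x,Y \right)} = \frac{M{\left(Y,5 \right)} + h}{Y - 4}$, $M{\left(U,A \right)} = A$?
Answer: $\frac{2193}{2} \approx 1096.5$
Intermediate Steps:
$h = 0$ ($h = \frac{1}{2} \cdot 0 = 0$)
$V{\left(x,Y \right)} = \frac{5}{-4 + Y}$ ($V{\left(x,Y \right)} = \frac{5 + 0}{Y - 4} = \frac{5}{-4 + Y}$)
$\left(62 + V{\left(11,6 \right)}\right) 17 = \left(62 + \frac{5}{-4 + 6}\right) 17 = \left(62 + \frac{5}{2}\right) 17 = \frac{129}{2} \cdot 17 = \frac{2193}{2}$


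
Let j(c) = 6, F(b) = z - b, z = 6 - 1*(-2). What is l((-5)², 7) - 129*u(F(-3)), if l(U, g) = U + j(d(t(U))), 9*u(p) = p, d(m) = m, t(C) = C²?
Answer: -380/3 ≈ -126.67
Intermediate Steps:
z = 8 (z = 6 + 2 = 8)
F(b) = 8 - b
u(p) = p/9
l(U, g) = 6 + U (l(U, g) = U + 6 = 6 + U)
l((-5)², 7) - 129*u(F(-3)) = (6 + (-5)²) - 43*(8 - 1*(-3))/3 = (6 + 25) - 43*(8 + 3)/3 = 31 - 43*11/3 = 31 - 129*11/9 = 31 - 473/3 = -380/3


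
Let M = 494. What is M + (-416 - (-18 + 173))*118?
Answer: -66884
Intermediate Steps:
M + (-416 - (-18 + 173))*118 = 494 + (-416 - (-18 + 173))*118 = 494 + (-416 - 1*155)*118 = 494 + (-416 - 155)*118 = 494 - 571*118 = 494 - 67378 = -66884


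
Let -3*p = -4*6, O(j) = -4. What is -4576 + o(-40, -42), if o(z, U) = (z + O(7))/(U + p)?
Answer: -77770/17 ≈ -4574.7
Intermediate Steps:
p = 8 (p = -(-4)*6/3 = -⅓*(-24) = 8)
o(z, U) = (-4 + z)/(8 + U) (o(z, U) = (z - 4)/(U + 8) = (-4 + z)/(8 + U))
-4576 + o(-40, -42) = -4576 + (-4 - 40)/(8 - 42) = -4576 - 44/(-34) = -4576 - 1/34*(-44) = -4576 + 22/17 = -77770/17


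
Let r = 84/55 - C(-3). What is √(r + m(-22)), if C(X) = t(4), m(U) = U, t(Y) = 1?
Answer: I*√64955/55 ≈ 4.6339*I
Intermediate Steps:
C(X) = 1
r = 29/55 (r = 84/55 - 1*1 = 84*(1/55) - 1 = 84/55 - 1 = 29/55 ≈ 0.52727)
√(r + m(-22)) = √(29/55 - 22) = √(-1181/55) = I*√64955/55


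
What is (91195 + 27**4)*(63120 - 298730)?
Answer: -146699267960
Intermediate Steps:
(91195 + 27**4)*(63120 - 298730) = (91195 + 531441)*(-235610) = 622636*(-235610) = -146699267960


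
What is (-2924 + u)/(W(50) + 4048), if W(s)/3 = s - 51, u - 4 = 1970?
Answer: -190/809 ≈ -0.23486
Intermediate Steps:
u = 1974 (u = 4 + 1970 = 1974)
W(s) = -153 + 3*s (W(s) = 3*(s - 51) = 3*(-51 + s) = -153 + 3*s)
(-2924 + u)/(W(50) + 4048) = (-2924 + 1974)/((-153 + 3*50) + 4048) = -950/((-153 + 150) + 4048) = -950/(-3 + 4048) = -950/4045 = -950*1/4045 = -190/809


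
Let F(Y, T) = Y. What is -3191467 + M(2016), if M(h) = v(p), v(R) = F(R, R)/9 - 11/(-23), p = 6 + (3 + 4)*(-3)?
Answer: -220211305/69 ≈ -3.1915e+6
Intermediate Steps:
p = -15 (p = 6 + 7*(-3) = 6 - 21 = -15)
v(R) = 11/23 + R/9 (v(R) = R/9 - 11/(-23) = R*(⅑) - 11*(-1/23) = R/9 + 11/23 = 11/23 + R/9)
M(h) = -82/69 (M(h) = 11/23 + (⅑)*(-15) = 11/23 - 5/3 = -82/69)
-3191467 + M(2016) = -3191467 - 82/69 = -220211305/69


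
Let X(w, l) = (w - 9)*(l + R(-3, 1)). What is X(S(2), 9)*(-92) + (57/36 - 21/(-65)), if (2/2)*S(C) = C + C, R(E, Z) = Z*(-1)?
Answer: 2871887/780 ≈ 3681.9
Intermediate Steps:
R(E, Z) = -Z
S(C) = 2*C (S(C) = C + C = 2*C)
X(w, l) = (-1 + l)*(-9 + w) (X(w, l) = (w - 9)*(l - 1*1) = (-9 + w)*(l - 1) = (-9 + w)*(-1 + l) = (-1 + l)*(-9 + w))
X(S(2), 9)*(-92) + (57/36 - 21/(-65)) = (9 - 2*2 - 9*9 + 9*(2*2))*(-92) + (57/36 - 21/(-65)) = (9 - 1*4 - 81 + 9*4)*(-92) + (57*(1/36) - 21*(-1/65)) = (9 - 4 - 81 + 36)*(-92) + (19/12 + 21/65) = -40*(-92) + 1487/780 = 3680 + 1487/780 = 2871887/780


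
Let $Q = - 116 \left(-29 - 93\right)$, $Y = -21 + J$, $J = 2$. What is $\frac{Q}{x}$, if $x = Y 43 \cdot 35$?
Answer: $- \frac{14152}{28595} \approx -0.49491$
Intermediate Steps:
$Y = -19$ ($Y = -21 + 2 = -19$)
$Q = 14152$ ($Q = \left(-116\right) \left(-122\right) = 14152$)
$x = -28595$ ($x = \left(-19\right) 43 \cdot 35 = \left(-817\right) 35 = -28595$)
$\frac{Q}{x} = \frac{14152}{-28595} = 14152 \left(- \frac{1}{28595}\right) = - \frac{14152}{28595}$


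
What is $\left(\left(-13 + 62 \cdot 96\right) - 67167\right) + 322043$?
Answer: $260815$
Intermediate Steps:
$\left(\left(-13 + 62 \cdot 96\right) - 67167\right) + 322043 = \left(\left(-13 + 5952\right) - 67167\right) + 322043 = \left(5939 - 67167\right) + 322043 = -61228 + 322043 = 260815$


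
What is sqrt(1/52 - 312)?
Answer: I*sqrt(210899)/26 ≈ 17.663*I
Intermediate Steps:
sqrt(1/52 - 312) = sqrt(-16223/52) = I*sqrt(210899)/26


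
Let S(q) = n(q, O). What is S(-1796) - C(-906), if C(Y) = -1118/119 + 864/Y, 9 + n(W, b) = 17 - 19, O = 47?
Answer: -11705/17969 ≈ -0.65140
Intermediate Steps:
n(W, b) = -11 (n(W, b) = -9 + (17 - 19) = -9 - 2 = -11)
C(Y) = -1118/119 + 864/Y (C(Y) = -1118*1/119 + 864/Y = -1118/119 + 864/Y)
S(q) = -11
S(-1796) - C(-906) = -11 - (-1118/119 + 864/(-906)) = -11 - (-1118/119 + 864*(-1/906)) = -11 - (-1118/119 - 144/151) = -11 - 1*(-185954/17969) = -11 + 185954/17969 = -11705/17969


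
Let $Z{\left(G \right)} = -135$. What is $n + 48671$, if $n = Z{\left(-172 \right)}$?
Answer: $48536$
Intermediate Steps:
$n = -135$
$n + 48671 = -135 + 48671 = 48536$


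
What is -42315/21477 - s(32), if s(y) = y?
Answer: -243193/7159 ≈ -33.970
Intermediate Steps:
-42315/21477 - s(32) = -42315/21477 - 1*32 = -42315*1/21477 - 32 = -14105/7159 - 32 = -243193/7159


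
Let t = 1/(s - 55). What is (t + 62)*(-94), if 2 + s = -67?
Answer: -361289/62 ≈ -5827.2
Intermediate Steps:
s = -69 (s = -2 - 67 = -69)
t = -1/124 (t = 1/(-69 - 55) = 1/(-124) = -1/124 ≈ -0.0080645)
(t + 62)*(-94) = (-1/124 + 62)*(-94) = (7687/124)*(-94) = -361289/62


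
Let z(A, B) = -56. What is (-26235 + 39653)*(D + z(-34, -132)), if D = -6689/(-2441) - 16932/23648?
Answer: -5225869125133/7215596 ≈ -7.2425e+5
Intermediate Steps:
D = 29212615/14431192 (D = -6689*(-1/2441) - 16932*1/23648 = 6689/2441 - 4233/5912 = 29212615/14431192 ≈ 2.0243)
(-26235 + 39653)*(D + z(-34, -132)) = (-26235 + 39653)*(29212615/14431192 - 56) = 13418*(-778934137/14431192) = -5225869125133/7215596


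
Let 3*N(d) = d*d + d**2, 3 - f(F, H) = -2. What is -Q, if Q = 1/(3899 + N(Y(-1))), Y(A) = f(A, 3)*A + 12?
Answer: -3/11795 ≈ -0.00025435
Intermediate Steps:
f(F, H) = 5 (f(F, H) = 3 - 1*(-2) = 3 + 2 = 5)
Y(A) = 12 + 5*A (Y(A) = 5*A + 12 = 12 + 5*A)
N(d) = 2*d**2/3 (N(d) = (d*d + d**2)/3 = (d**2 + d**2)/3 = (2*d**2)/3 = 2*d**2/3)
Q = 3/11795 (Q = 1/(3899 + 2*(12 + 5*(-1))**2/3) = 1/(3899 + 2*(12 - 5)**2/3) = 1/(3899 + (2/3)*7**2) = 1/(3899 + (2/3)*49) = 1/(3899 + 98/3) = 1/(11795/3) = 3/11795 ≈ 0.00025435)
-Q = -1*3/11795 = -3/11795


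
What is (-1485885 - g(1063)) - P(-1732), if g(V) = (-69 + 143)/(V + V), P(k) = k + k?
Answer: -1575813560/1063 ≈ -1.4824e+6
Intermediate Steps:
P(k) = 2*k
g(V) = 37/V (g(V) = 74/((2*V)) = 74*(1/(2*V)) = 37/V)
(-1485885 - g(1063)) - P(-1732) = (-1485885 - 37/1063) - 2*(-1732) = (-1485885 - 37/1063) - 1*(-3464) = (-1485885 - 1*37/1063) + 3464 = (-1485885 - 37/1063) + 3464 = -1579495792/1063 + 3464 = -1575813560/1063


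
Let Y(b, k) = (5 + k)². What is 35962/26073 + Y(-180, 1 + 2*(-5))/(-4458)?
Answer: 26650238/19372239 ≈ 1.3757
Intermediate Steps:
35962/26073 + Y(-180, 1 + 2*(-5))/(-4458) = 35962/26073 + (5 + (1 + 2*(-5)))²/(-4458) = 35962*(1/26073) + (5 + (1 - 10))²*(-1/4458) = 35962/26073 + (5 - 9)²*(-1/4458) = 35962/26073 + (-4)²*(-1/4458) = 35962/26073 + 16*(-1/4458) = 35962/26073 - 8/2229 = 26650238/19372239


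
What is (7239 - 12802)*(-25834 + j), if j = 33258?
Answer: -41299712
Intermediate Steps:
(7239 - 12802)*(-25834 + j) = (7239 - 12802)*(-25834 + 33258) = -5563*7424 = -41299712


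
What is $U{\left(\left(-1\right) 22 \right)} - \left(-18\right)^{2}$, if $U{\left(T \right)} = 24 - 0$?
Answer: $-300$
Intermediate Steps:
$U{\left(T \right)} = 24$ ($U{\left(T \right)} = 24 + 0 = 24$)
$U{\left(\left(-1\right) 22 \right)} - \left(-18\right)^{2} = 24 - \left(-18\right)^{2} = 24 - 324 = -300$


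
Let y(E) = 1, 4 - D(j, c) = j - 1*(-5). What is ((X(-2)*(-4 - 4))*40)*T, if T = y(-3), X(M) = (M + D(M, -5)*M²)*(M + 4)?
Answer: -1280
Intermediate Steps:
D(j, c) = -1 - j (D(j, c) = 4 - (j - 1*(-5)) = 4 - (j + 5) = 4 - (5 + j) = 4 + (-5 - j) = -1 - j)
X(M) = (4 + M)*(M + M²*(-1 - M)) (X(M) = (M + (-1 - M)*M²)*(M + 4) = (M + M²*(-1 - M))*(4 + M) = (4 + M)*(M + M²*(-1 - M)))
T = 1
((X(-2)*(-4 - 4))*40)*T = (((-2*(4 - 1*(-2)³ - 5*(-2)² - 3*(-2)))*(-4 - 4))*40)*1 = ((-2*(4 - 1*(-8) - 5*4 + 6)*(-8))*40)*1 = ((-2*(4 + 8 - 20 + 6)*(-8))*40)*1 = ((-2*(-2)*(-8))*40)*1 = ((4*(-8))*40)*1 = -32*40*1 = -1280*1 = -1280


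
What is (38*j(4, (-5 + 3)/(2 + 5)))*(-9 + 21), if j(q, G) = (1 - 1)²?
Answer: 0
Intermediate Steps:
j(q, G) = 0 (j(q, G) = 0² = 0)
(38*j(4, (-5 + 3)/(2 + 5)))*(-9 + 21) = (38*0)*(-9 + 21) = 0*12 = 0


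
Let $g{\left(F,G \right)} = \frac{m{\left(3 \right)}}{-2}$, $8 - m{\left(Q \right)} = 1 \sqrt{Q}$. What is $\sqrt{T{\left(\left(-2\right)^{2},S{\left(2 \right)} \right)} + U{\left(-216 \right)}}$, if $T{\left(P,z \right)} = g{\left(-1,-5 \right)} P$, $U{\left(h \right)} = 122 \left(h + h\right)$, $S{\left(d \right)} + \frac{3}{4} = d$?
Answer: $\sqrt{-52720 + 2 \sqrt{3}} \approx 229.6 i$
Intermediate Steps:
$S{\left(d \right)} = - \frac{3}{4} + d$
$m{\left(Q \right)} = 8 - \sqrt{Q}$ ($m{\left(Q \right)} = 8 - 1 \sqrt{Q} = 8 - \sqrt{Q}$)
$U{\left(h \right)} = 244 h$ ($U{\left(h \right)} = 122 \cdot 2 h = 244 h$)
$g{\left(F,G \right)} = -4 + \frac{\sqrt{3}}{2}$ ($g{\left(F,G \right)} = \frac{8 - \sqrt{3}}{-2} = \left(8 - \sqrt{3}\right) \left(- \frac{1}{2}\right) = -4 + \frac{\sqrt{3}}{2}$)
$T{\left(P,z \right)} = P \left(-4 + \frac{\sqrt{3}}{2}\right)$ ($T{\left(P,z \right)} = \left(-4 + \frac{\sqrt{3}}{2}\right) P = P \left(-4 + \frac{\sqrt{3}}{2}\right)$)
$\sqrt{T{\left(\left(-2\right)^{2},S{\left(2 \right)} \right)} + U{\left(-216 \right)}} = \sqrt{\frac{\left(-2\right)^{2} \left(-8 + \sqrt{3}\right)}{2} + 244 \left(-216\right)} = \sqrt{\frac{1}{2} \cdot 4 \left(-8 + \sqrt{3}\right) - 52704} = \sqrt{\left(-16 + 2 \sqrt{3}\right) - 52704} = \sqrt{-52720 + 2 \sqrt{3}}$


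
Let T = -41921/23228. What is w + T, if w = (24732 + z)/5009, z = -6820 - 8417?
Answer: 10567571/116349052 ≈ 0.090826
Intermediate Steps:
z = -15237
w = 9495/5009 (w = (24732 - 15237)/5009 = 9495*(1/5009) = 9495/5009 ≈ 1.8956)
T = -41921/23228 (T = -41921*1/23228 = -41921/23228 ≈ -1.8048)
w + T = 9495/5009 - 41921/23228 = 10567571/116349052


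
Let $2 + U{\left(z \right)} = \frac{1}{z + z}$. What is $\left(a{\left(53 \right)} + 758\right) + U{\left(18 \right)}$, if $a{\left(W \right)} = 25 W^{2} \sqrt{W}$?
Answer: $\frac{27217}{36} + 70225 \sqrt{53} \approx 5.12 \cdot 10^{5}$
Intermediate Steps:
$a{\left(W \right)} = 25 W^{\frac{5}{2}}$
$U{\left(z \right)} = -2 + \frac{1}{2 z}$ ($U{\left(z \right)} = -2 + \frac{1}{z + z} = -2 + \frac{1}{2 z}$)
$\left(a{\left(53 \right)} + 758\right) + U{\left(18 \right)} = \left(25 \cdot 53^{\frac{5}{2}} + 758\right) - \left(2 - \frac{1}{2 \cdot 18}\right) = \left(25 \cdot 2809 \sqrt{53} + 758\right) + \left(-2 + \frac{1}{2} \cdot \frac{1}{18}\right) = \left(70225 \sqrt{53} + 758\right) + \left(-2 + \frac{1}{36}\right) = \left(758 + 70225 \sqrt{53}\right) - \frac{71}{36} = \frac{27217}{36} + 70225 \sqrt{53}$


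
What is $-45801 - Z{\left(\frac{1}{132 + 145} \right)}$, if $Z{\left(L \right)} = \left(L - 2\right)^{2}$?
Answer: $- \frac{3514570738}{76729} \approx -45805.0$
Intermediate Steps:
$Z{\left(L \right)} = \left(-2 + L\right)^{2}$
$-45801 - Z{\left(\frac{1}{132 + 145} \right)} = -45801 - \left(-2 + \frac{1}{132 + 145}\right)^{2} = -45801 - \left(-2 + \frac{1}{277}\right)^{2} = -45801 - \left(- \frac{553}{277}\right)^{2} = -45801 - \frac{305809}{76729} = - \frac{3514570738}{76729}$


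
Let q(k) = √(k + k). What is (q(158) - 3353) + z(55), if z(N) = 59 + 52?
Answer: -3242 + 2*√79 ≈ -3224.2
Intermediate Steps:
z(N) = 111
q(k) = √2*√k (q(k) = √(2*k) = √2*√k)
(q(158) - 3353) + z(55) = (√2*√158 - 3353) + 111 = (2*√79 - 3353) + 111 = (-3353 + 2*√79) + 111 = -3242 + 2*√79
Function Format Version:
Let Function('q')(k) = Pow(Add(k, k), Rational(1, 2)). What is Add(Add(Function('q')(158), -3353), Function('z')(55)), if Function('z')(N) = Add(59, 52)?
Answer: Add(-3242, Mul(2, Pow(79, Rational(1, 2)))) ≈ -3224.2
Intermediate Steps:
Function('z')(N) = 111
Function('q')(k) = Mul(Pow(2, Rational(1, 2)), Pow(k, Rational(1, 2))) (Function('q')(k) = Pow(Mul(2, k), Rational(1, 2)) = Mul(Pow(2, Rational(1, 2)), Pow(k, Rational(1, 2))))
Add(Add(Function('q')(158), -3353), Function('z')(55)) = Add(Add(Mul(Pow(2, Rational(1, 2)), Pow(158, Rational(1, 2))), -3353), 111) = Add(Add(Mul(2, Pow(79, Rational(1, 2))), -3353), 111) = Add(Add(-3353, Mul(2, Pow(79, Rational(1, 2)))), 111) = Add(-3242, Mul(2, Pow(79, Rational(1, 2))))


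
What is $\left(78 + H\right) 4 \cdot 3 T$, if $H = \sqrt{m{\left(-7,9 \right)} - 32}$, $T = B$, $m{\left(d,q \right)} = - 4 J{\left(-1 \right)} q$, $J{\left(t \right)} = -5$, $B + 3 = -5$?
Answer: $-7488 - 192 \sqrt{37} \approx -8655.9$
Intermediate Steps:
$B = -8$ ($B = -3 - 5 = -8$)
$m{\left(d,q \right)} = 20 q$ ($m{\left(d,q \right)} = \left(-4\right) \left(-5\right) q = 20 q$)
$T = -8$
$H = 2 \sqrt{37}$ ($H = \sqrt{20 \cdot 9 - 32} = \sqrt{180 - 32} = \sqrt{148} = 2 \sqrt{37} \approx 12.166$)
$\left(78 + H\right) 4 \cdot 3 T = \left(78 + 2 \sqrt{37}\right) 4 \cdot 3 \left(-8\right) = \left(78 + 2 \sqrt{37}\right) 12 \left(-8\right) = \left(78 + 2 \sqrt{37}\right) \left(-96\right) = -7488 - 192 \sqrt{37}$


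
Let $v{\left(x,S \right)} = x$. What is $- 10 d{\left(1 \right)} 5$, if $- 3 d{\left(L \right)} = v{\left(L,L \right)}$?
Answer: $\frac{50}{3} \approx 16.667$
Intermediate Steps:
$d{\left(L \right)} = - \frac{L}{3}$
$- 10 d{\left(1 \right)} 5 = - 10 \left(\left(- \frac{1}{3}\right) 1\right) 5 = \left(-10\right) \left(- \frac{1}{3}\right) 5 = \frac{10}{3} \cdot 5 = \frac{50}{3}$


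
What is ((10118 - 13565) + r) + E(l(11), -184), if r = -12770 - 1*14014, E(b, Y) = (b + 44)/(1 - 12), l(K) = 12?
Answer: -332597/11 ≈ -30236.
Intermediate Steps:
E(b, Y) = -4 - b/11 (E(b, Y) = (44 + b)/(-11) = (44 + b)*(-1/11) = -4 - b/11)
r = -26784 (r = -12770 - 14014 = -26784)
((10118 - 13565) + r) + E(l(11), -184) = ((10118 - 13565) - 26784) + (-4 - 1/11*12) = (-3447 - 26784) + (-4 - 12/11) = -30231 - 56/11 = -332597/11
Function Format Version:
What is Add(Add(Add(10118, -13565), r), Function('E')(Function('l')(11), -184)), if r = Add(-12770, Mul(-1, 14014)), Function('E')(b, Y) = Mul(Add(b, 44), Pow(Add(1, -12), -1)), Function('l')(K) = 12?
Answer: Rational(-332597, 11) ≈ -30236.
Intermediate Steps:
Function('E')(b, Y) = Add(-4, Mul(Rational(-1, 11), b)) (Function('E')(b, Y) = Mul(Add(44, b), Pow(-11, -1)) = Mul(Add(44, b), Rational(-1, 11)) = Add(-4, Mul(Rational(-1, 11), b)))
r = -26784 (r = Add(-12770, -14014) = -26784)
Add(Add(Add(10118, -13565), r), Function('E')(Function('l')(11), -184)) = Add(Add(Add(10118, -13565), -26784), Add(-4, Mul(Rational(-1, 11), 12))) = Add(Add(-3447, -26784), Add(-4, Rational(-12, 11))) = Add(-30231, Rational(-56, 11)) = Rational(-332597, 11)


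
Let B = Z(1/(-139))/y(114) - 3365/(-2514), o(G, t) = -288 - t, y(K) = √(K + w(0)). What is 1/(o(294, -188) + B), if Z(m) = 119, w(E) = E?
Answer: -11847639810/1153989147349 - 125350554*√114/1153989147349 ≈ -0.011426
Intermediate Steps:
y(K) = √K (y(K) = √(K + 0) = √K)
B = 3365/2514 + 119*√114/114 (B = 119/(√114) - 3365/(-2514) = 119*(√114/114) - 3365*(-1/2514) = 119*√114/114 + 3365/2514 = 3365/2514 + 119*√114/114 ≈ 12.484)
1/(o(294, -188) + B) = 1/((-288 - 1*(-188)) + (3365/2514 + 119*√114/114)) = 1/((-288 + 188) + (3365/2514 + 119*√114/114)) = 1/(-100 + (3365/2514 + 119*√114/114)) = 1/(-248035/2514 + 119*√114/114)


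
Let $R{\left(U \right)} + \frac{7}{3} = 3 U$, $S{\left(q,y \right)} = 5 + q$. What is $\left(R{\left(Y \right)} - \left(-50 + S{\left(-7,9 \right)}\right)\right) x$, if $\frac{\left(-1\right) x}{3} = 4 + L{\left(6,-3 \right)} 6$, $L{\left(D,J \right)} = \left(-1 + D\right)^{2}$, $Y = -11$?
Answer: $-7700$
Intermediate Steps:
$x = -462$ ($x = - 3 \left(4 + \left(-1 + 6\right)^{2} \cdot 6\right) = - 3 \left(4 + 5^{2} \cdot 6\right) = - 3 \left(4 + 25 \cdot 6\right) = - 3 \left(4 + 150\right) = \left(-3\right) 154 = -462$)
$R{\left(U \right)} = - \frac{7}{3} + 3 U$
$\left(R{\left(Y \right)} - \left(-50 + S{\left(-7,9 \right)}\right)\right) x = \left(\left(- \frac{7}{3} + 3 \left(-11\right)\right) + \left(50 - \left(5 - 7\right)\right)\right) \left(-462\right) = \left(\left(- \frac{7}{3} - 33\right) + \left(50 - -2\right)\right) \left(-462\right) = \left(- \frac{106}{3} + \left(50 + 2\right)\right) \left(-462\right) = \left(- \frac{106}{3} + 52\right) \left(-462\right) = \frac{50}{3} \left(-462\right) = -7700$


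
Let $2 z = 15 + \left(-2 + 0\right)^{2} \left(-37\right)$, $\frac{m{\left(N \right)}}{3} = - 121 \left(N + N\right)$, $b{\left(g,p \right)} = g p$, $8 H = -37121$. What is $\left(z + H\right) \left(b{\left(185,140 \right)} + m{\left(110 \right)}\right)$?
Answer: $253969485$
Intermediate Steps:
$H = - \frac{37121}{8}$ ($H = \frac{1}{8} \left(-37121\right) = - \frac{37121}{8} \approx -4640.1$)
$m{\left(N \right)} = - 726 N$ ($m{\left(N \right)} = 3 \left(- 121 \left(N + N\right)\right) = 3 \left(- 121 \cdot 2 N\right) = 3 \left(- 242 N\right) = - 726 N$)
$z = - \frac{133}{2}$ ($z = \frac{15 + \left(-2 + 0\right)^{2} \left(-37\right)}{2} = \frac{15 + \left(-2\right)^{2} \left(-37\right)}{2} = \frac{15 + 4 \left(-37\right)}{2} = \frac{15 - 148}{2} = \frac{1}{2} \left(-133\right) = - \frac{133}{2} \approx -66.5$)
$\left(z + H\right) \left(b{\left(185,140 \right)} + m{\left(110 \right)}\right) = \left(- \frac{133}{2} - \frac{37121}{8}\right) \left(185 \cdot 140 - 79860\right) = - \frac{37653 \left(25900 - 79860\right)}{8} = \left(- \frac{37653}{8}\right) \left(-53960\right) = 253969485$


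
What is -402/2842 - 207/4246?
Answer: -1147593/6033566 ≈ -0.19020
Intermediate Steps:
-402/2842 - 207/4246 = -402*1/2842 - 207*1/4246 = -201/1421 - 207/4246 = -1147593/6033566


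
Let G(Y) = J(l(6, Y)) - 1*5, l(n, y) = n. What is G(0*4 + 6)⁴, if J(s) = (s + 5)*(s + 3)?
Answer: 78074896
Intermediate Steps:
J(s) = (3 + s)*(5 + s) (J(s) = (5 + s)*(3 + s) = (3 + s)*(5 + s))
G(Y) = 94 (G(Y) = (15 + 6² + 8*6) - 1*5 = (15 + 36 + 48) - 5 = 99 - 5 = 94)
G(0*4 + 6)⁴ = 94⁴ = 78074896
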